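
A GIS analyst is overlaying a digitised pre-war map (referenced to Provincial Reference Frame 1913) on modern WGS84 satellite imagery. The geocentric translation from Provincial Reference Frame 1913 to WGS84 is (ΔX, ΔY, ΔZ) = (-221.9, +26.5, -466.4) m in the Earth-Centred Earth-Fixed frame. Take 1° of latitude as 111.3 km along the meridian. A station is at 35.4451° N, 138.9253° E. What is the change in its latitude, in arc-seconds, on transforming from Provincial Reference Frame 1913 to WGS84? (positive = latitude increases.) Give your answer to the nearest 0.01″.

Δφ = -15.75″

sin φ = 0.579923, cos φ = 0.814672, sin λ = 0.657042, cos λ = -0.753854.
North component: ΔN = −sin φ cos λ·ΔX − sin φ sin λ·ΔY + cos φ·ΔZ = −(0.579923)(-0.753854)(-221.9) − (0.579923)(0.657042)(26.5) + (0.814672)(-466.4) = -487.07 m.
1° of latitude spans 111300 m, so Δφ = -487.07 / 111300 × 3600 = -15.754″.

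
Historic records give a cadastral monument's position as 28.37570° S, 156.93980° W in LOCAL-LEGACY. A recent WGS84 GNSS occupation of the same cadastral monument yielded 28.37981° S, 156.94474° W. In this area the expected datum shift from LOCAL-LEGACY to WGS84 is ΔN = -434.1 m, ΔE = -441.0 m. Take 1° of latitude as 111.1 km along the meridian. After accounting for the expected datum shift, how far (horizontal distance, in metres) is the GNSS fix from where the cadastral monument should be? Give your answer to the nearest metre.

Observed coordinate differences: Δφ = -0.00411°, Δλ = -0.00494°.
Converting to metres (1° lat = 111100 m, cos φ = 0.879850): observed ΔN = -456.6 m, observed ΔE = -482.9 m.
Subtracting the expected shift leaves a residual of -456.6 − (-434.1) = -22.5 m north and -482.9 − (-441.0) = -41.9 m east.
Residual distance = √((-22.5)² + (-41.9)²) = 47.6 m.

48 m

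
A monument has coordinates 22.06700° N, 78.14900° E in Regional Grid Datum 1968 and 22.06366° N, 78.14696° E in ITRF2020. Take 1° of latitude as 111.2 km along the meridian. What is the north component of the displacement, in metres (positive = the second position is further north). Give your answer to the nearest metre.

Δφ = 22.06366° − 22.06700° = -0.00334°; Δλ = 78.14696° − 78.14900° = -0.00204°.
ΔN = Δφ × 111200 = -371.4 m; ΔE = Δλ × 111200 × cos(22.06700°) = -0.00204 × 111200 × 0.926745 = -210.2 m.

ΔN = -371 m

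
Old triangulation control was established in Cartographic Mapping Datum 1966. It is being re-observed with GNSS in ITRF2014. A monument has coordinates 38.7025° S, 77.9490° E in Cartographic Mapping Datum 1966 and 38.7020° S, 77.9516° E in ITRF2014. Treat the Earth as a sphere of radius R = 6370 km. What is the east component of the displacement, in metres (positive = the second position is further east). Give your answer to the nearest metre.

Δφ = -38.7020° − -38.7025° = +0.0005°; Δλ = 77.9516° − 77.9490° = +0.0026°.
1° along a meridian = πR/180 = 111177 m.
ΔN = Δφ × 111177 = 55.6 m; ΔE = Δλ × 111177 × cos(-38.7025°) = +0.0026 × 111177 × 0.780403 = 225.6 m.

ΔE = 226 m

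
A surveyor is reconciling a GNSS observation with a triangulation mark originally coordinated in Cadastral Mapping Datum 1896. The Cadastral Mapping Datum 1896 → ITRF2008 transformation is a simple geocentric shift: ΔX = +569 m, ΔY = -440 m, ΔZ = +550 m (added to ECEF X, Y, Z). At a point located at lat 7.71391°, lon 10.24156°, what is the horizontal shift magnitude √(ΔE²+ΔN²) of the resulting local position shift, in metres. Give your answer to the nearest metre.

718 m

At φ = 7.71391°, λ = 10.24156°: sin φ = 0.134227, cos φ = 0.990951, sin λ = 0.177799, cos λ = 0.984067.
ΔE = −sin λ·ΔX + cos λ·ΔY = −(0.177799)·(569) + (0.984067)·(-440) = -534.16 m.
ΔN = −sin φ cos λ·ΔX − sin φ sin λ·ΔY + cos φ·ΔZ = −(0.134227)(0.984067)(569) − (0.134227)(0.177799)(-440) + (0.990951)(550) = 480.37 m.
Horizontal magnitude = √(ΔE² + ΔN²) = √((-534.16)² + 480.37²) = 718.38 m.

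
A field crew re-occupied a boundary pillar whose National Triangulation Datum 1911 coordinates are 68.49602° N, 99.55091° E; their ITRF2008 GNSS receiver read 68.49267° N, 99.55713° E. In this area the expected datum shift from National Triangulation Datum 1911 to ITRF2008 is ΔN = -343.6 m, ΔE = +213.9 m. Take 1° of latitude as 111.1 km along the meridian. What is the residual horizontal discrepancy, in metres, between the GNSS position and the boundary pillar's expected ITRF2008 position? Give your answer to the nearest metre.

Observed coordinate differences: Δφ = -0.00335°, Δλ = +0.00622°.
Converting to metres (1° lat = 111100 m, cos φ = 0.366566): observed ΔN = -372.2 m, observed ΔE = 253.3 m.
Subtracting the expected shift leaves a residual of -372.2 − (-343.6) = -28.6 m north and 253.3 − (213.9) = 39.4 m east.
Residual distance = √((-28.6)² + 39.4²) = 48.7 m.

49 m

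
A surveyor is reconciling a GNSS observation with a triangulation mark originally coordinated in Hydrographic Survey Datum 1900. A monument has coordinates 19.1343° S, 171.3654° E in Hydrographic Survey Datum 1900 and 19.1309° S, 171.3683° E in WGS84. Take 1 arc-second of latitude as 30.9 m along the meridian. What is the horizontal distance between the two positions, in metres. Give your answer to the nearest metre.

Δφ = -19.1309° − -19.1343° = +0.0034°; Δλ = 171.3683° − 171.3654° = +0.0029°.
1° of latitude = 3600 × 30.90 = 111240 m.
ΔN = Δφ × 111240 = 378.2 m; ΔE = Δλ × 111240 × cos(-19.1343°) = +0.0029 × 111240 × 0.944753 = 304.8 m.
Distance = √(ΔE² + ΔN²) = √(304.8² + 378.2²) = 485.7 m.

486 m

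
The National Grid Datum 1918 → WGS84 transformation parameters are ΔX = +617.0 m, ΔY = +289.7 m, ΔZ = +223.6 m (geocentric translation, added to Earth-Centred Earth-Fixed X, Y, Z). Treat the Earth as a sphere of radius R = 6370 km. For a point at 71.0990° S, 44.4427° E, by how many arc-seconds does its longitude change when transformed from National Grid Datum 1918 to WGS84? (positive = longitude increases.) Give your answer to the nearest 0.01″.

sin φ = -0.946080, cos φ = 0.323934, sin λ = 0.700196, cos λ = 0.713951.
East component: ΔE = −sin λ·ΔX + cos λ·ΔY = −(0.700196)(617.0) + (0.713951)(289.7) = -225.19 m.
1° of latitude spans πR/180 = 111177 m; at latitude φ, 1° of longitude spans that × cos φ = 36014.2 m, so Δλ = -225.19 / 36014.2 × 3600 = -22.510″.

Δλ = -22.51″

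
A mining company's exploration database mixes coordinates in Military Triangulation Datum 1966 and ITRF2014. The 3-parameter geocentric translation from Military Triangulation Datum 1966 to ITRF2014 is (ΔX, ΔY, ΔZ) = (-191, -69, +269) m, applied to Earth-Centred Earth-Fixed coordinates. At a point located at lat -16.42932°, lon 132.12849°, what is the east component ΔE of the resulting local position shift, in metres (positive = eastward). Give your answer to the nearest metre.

ΔE = 188 m

The local east axis at (φ, λ) is (−sin λ, cos λ, 0), so ΔE = −sin(132.12849°)·(-191) + cos(132.12849°)·(-69) = 187.94 m.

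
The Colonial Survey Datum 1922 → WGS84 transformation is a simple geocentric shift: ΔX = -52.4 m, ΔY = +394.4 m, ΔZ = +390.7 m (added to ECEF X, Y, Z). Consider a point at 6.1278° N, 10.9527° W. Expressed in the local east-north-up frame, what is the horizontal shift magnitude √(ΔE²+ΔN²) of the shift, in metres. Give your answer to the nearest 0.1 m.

The local east axis at (φ, λ) is (−sin λ, cos λ, 0), so ΔE = −sin(-10.9527°)·(-52.4) + cos(-10.9527°)·394.4 = 377.26 m.
The local north axis is (−sin φ cos λ, −sin φ sin λ, cos φ), giving ΔN = 5.492 + 7.999 + 388.468 = 401.96 m.
Horizontal magnitude = √(ΔE² + ΔN²) = √(377.26² + 401.96²) = 551.27 m.

551.3 m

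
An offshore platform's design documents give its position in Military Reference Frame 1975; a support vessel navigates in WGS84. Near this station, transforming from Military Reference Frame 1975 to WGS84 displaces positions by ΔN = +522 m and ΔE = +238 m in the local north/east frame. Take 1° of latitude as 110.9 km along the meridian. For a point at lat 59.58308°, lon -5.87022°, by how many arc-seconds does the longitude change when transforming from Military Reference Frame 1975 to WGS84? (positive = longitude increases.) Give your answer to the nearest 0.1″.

Δλ = 15.3″

At latitude 59.58308°, cos φ = 0.506288.
1° of longitude at this latitude = 110.9 × cos φ = 56.15 km, so Δλ = 238.0 / 56147.4 = 0.0042388° = 15.260″.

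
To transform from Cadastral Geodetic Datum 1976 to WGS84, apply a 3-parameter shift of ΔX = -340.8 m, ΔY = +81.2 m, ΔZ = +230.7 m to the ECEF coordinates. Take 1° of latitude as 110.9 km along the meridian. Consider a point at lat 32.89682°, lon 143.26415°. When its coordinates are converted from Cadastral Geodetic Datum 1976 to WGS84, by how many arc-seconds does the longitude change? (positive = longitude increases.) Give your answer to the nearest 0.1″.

sin φ = 0.543128, cos φ = 0.839650, sin λ = 0.598127, cos λ = -0.801402.
East component: ΔE = −sin λ·ΔX + cos λ·ΔY = −(0.598127)(-340.8) + (-0.801402)(81.2) = 138.77 m.
1° of latitude spans 110900 m; at latitude φ, 1° of longitude spans that × cos φ = 93117.2 m, so Δλ = 138.77 / 93117.2 × 3600 = 5.365″.

Δλ = 5.4″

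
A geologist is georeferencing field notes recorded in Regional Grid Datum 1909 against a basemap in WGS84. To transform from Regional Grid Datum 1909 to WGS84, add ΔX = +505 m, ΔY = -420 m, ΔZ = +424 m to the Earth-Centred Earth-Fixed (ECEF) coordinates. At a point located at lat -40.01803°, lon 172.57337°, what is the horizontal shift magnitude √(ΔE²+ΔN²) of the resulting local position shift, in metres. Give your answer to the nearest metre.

353 m

The local east axis at (φ, λ) is (−sin λ, cos λ, 0), so ΔE = −sin(172.57337°)·505 + cos(172.57337°)·(-420) = 351.20 m.
The local north axis is (−sin φ cos λ, −sin φ sin λ, cos φ), giving ΔN = -322.005 − 34.909 + 324.717 = -32.20 m.
Horizontal magnitude = √(ΔE² + ΔN²) = √(351.20² + (-32.20)²) = 352.67 m.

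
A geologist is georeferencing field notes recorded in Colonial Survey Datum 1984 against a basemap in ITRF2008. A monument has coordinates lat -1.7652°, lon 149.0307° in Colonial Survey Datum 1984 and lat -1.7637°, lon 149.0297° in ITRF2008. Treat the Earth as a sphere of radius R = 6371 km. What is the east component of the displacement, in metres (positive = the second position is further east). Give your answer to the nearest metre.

Δφ = -1.7637° − -1.7652° = +0.0015°; Δλ = 149.0297° − 149.0307° = -0.0010°.
1° along a meridian = πR/180 = 111195 m.
ΔN = Δφ × 111195 = 166.8 m; ΔE = Δλ × 111195 × cos(-1.7652°) = -0.0010 × 111195 × 0.999525 = -111.1 m.

ΔE = -111 m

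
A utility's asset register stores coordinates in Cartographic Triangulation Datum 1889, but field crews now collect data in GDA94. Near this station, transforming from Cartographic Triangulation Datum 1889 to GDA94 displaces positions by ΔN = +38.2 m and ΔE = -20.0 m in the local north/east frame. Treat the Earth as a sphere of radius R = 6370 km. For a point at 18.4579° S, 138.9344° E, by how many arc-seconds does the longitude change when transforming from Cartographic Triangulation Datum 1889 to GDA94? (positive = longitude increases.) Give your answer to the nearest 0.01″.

At latitude -18.4579°, cos φ = 0.948557.
One radian of longitude at latitude φ spans R cos φ, so Δλ = ΔE / (R cos φ) = -20.0 / (6370000 × 0.948557) = -3.3100e-06 rad = -0.683″.

Δλ = -0.68″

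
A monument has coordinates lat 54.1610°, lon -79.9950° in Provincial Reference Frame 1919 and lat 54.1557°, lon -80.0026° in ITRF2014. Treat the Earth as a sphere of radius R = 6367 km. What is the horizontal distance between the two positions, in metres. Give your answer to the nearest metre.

Δφ = 54.1557° − 54.1610° = -0.0053°; Δλ = -80.0026° − -79.9950° = -0.0076°.
1° along a meridian = πR/180 = 111125 m.
ΔN = Δφ × 111125 = -589.0 m; ΔE = Δλ × 111125 × cos(54.1610°) = -0.0076 × 111125 × 0.585510 = -494.5 m.
Distance = √(ΔE² + ΔN²) = √((-494.5)² + (-589.0)²) = 769.0 m.

769 m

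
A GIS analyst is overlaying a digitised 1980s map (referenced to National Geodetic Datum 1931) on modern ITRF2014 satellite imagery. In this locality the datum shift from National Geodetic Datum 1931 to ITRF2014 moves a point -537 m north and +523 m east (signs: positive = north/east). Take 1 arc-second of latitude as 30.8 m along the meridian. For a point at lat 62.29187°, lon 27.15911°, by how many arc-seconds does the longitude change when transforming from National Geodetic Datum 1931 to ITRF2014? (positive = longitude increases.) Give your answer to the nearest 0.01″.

Δλ = 36.52″

At latitude 62.29187°, cos φ = 0.464968.
1″ of longitude at this latitude = 30.80 × cos φ = 14.3210 m, so Δλ = 523.0 / 14.3210 = 36.520″.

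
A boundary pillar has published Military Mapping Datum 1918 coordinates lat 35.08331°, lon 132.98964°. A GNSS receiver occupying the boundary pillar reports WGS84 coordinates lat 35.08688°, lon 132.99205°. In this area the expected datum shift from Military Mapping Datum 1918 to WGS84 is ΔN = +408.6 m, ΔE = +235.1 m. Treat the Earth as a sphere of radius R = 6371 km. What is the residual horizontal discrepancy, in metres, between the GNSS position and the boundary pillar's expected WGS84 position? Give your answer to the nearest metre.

20 m

Observed coordinate differences: Δφ = +0.00357°, Δλ = +0.00241°.
Converting to metres (1° lat = 111195 m, cos φ = 0.818317): observed ΔN = 397.0 m, observed ΔE = 219.3 m.
Subtracting the expected shift leaves a residual of 397.0 − (408.6) = -11.6 m north and 219.3 − (235.1) = -15.8 m east.
Residual distance = √((-11.6)² + (-15.8)²) = 19.6 m.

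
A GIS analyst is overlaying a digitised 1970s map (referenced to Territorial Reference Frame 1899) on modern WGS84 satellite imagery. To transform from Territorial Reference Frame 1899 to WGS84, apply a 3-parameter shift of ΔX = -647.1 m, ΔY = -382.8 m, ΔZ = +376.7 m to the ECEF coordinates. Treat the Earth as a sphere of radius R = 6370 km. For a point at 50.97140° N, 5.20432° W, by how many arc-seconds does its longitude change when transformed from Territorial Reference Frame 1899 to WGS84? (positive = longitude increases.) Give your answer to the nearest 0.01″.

sin φ = 0.776832, cos φ = 0.629708, sin λ = -0.090708, cos λ = 0.995878.
East component: ΔE = −sin λ·ΔX + cos λ·ΔY = −(-0.090708)(-647.1) + (0.995878)(-382.8) = -439.92 m.
1° of latitude spans πR/180 = 111177 m; at latitude φ, 1° of longitude spans that × cos φ = 70009.4 m, so Δλ = -439.92 / 70009.4 × 3600 = -22.621″.

Δλ = -22.62″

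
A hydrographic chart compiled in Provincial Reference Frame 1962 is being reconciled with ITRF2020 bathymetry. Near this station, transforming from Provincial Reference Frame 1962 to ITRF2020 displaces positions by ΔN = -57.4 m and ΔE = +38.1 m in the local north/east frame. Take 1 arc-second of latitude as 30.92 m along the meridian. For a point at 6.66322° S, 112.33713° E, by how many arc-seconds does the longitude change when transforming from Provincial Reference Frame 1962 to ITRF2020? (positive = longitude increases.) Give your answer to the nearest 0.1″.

At latitude -6.66322°, cos φ = 0.993245.
1″ of longitude at this latitude = 30.92 × cos φ = 30.7111 m, so Δλ = 38.1 / 30.7111 = 1.241″.

Δλ = 1.2″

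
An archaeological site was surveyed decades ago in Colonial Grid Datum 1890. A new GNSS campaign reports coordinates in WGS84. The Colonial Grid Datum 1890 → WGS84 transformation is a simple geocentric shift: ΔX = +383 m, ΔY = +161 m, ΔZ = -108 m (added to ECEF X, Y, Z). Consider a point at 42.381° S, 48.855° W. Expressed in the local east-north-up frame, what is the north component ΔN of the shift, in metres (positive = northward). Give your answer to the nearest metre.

At φ = -42.381°, λ = -48.855°: sin φ = -0.674057, cos φ = 0.738679, sin λ = -0.753047, cos λ = 0.657967.
ΔN = −sin φ cos λ·ΔX − sin φ sin λ·ΔY + cos φ·ΔZ = −(-0.674057)(0.657967)(383) − (-0.674057)(-0.753047)(161) + (0.738679)(-108) = 8.36 m.

ΔN = 8 m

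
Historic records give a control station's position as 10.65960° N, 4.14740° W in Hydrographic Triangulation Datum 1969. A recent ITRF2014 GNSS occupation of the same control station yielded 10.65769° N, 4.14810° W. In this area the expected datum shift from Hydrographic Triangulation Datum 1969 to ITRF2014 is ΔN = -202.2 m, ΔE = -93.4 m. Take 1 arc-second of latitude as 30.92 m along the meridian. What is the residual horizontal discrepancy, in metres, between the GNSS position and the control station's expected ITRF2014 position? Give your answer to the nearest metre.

20 m

Observed coordinate differences: Δφ = -0.00191°, Δλ = -0.00070°.
Converting to metres (1° lat = 111312 m, cos φ = 0.982743): observed ΔN = -212.6 m, observed ΔE = -76.6 m.
Subtracting the expected shift leaves a residual of -212.6 − (-202.2) = -10.4 m north and -76.6 − (-93.4) = 16.8 m east.
Residual distance = √((-10.4)² + 16.8²) = 19.8 m.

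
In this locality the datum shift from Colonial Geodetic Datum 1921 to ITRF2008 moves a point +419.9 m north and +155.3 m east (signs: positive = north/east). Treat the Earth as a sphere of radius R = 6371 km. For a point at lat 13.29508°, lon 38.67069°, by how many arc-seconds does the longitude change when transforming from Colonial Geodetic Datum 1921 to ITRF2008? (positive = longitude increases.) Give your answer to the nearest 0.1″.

At latitude 13.29508°, cos φ = 0.973199.
One radian of longitude at latitude φ spans R cos φ, so Δλ = ΔE / (R cos φ) = 155.3 / (6371000 × 0.973199) = 2.5047e-05 rad = 5.166″.

Δλ = 5.2″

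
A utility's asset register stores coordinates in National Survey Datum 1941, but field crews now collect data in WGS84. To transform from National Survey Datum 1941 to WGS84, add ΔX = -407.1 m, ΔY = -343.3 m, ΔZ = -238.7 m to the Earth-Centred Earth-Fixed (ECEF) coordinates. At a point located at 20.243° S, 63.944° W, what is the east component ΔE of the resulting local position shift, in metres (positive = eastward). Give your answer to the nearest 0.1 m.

The local east axis at (φ, λ) is (−sin λ, cos λ, 0), so ΔE = −sin(-63.944°)·(-407.1) + cos(-63.944°)·(-343.3) = -516.52 m.

ΔE = -516.5 m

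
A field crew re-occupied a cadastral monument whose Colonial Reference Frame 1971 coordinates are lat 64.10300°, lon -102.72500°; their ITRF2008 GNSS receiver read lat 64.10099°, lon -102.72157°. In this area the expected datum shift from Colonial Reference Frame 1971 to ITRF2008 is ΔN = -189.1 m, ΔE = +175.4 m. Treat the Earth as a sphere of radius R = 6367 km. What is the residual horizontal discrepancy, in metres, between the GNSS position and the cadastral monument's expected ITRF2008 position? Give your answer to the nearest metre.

Observed coordinate differences: Δφ = -0.00201°, Δλ = +0.00343°.
Converting to metres (1° lat = 111125 m, cos φ = 0.436755): observed ΔN = -223.4 m, observed ΔE = 166.5 m.
Subtracting the expected shift leaves a residual of -223.4 − (-189.1) = -34.3 m north and 166.5 − (175.4) = -8.9 m east.
Residual distance = √((-34.3)² + (-8.9)²) = 35.4 m.

35 m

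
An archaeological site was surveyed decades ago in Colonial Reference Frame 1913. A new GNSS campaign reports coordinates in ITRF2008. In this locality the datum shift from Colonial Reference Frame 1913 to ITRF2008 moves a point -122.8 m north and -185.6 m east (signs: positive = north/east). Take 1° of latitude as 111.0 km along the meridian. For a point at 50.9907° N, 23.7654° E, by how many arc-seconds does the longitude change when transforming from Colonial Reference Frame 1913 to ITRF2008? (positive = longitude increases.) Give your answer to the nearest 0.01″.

Δλ = -9.56″

At latitude 50.9907°, cos φ = 0.629447.
1° of longitude at this latitude = 111.0 × cos φ = 69.87 km, so Δλ = -185.6 / 69868.6 = -0.0026564° = -9.563″.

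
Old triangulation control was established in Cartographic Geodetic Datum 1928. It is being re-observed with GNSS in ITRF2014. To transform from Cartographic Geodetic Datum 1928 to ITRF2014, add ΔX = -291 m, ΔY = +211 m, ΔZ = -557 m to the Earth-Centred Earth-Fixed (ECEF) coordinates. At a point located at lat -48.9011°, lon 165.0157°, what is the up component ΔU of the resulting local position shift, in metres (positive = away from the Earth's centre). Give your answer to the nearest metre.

The local up (radial) axis is (cos φ cos λ, cos φ sin λ, sin φ), giving ΔU = 184.787 + 35.862 + 419.742 = 640.39 m.

ΔU = 640 m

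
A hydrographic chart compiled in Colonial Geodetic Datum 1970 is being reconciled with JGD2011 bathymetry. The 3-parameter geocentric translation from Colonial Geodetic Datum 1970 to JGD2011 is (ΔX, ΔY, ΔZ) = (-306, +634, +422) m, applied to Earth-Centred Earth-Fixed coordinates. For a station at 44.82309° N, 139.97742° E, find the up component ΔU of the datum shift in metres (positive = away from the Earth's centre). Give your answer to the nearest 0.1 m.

The local up (radial) axis is (cos φ cos λ, cos φ sin λ, sin φ), giving ΔU = 166.209 + 289.189 + 297.476 = 752.87 m.

ΔU = 752.9 m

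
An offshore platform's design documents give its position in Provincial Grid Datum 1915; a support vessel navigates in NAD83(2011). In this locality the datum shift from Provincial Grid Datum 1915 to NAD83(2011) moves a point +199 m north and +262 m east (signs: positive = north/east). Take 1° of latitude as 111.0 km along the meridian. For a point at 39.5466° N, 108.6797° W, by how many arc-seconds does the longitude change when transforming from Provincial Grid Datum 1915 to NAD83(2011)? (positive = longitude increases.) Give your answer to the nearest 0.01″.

At latitude 39.5466°, cos φ = 0.771107.
1° of longitude at this latitude = 111.0 × cos φ = 85.59 km, so Δλ = 262.0 / 85592.9 = 0.0030610° = 11.020″.

Δλ = 11.02″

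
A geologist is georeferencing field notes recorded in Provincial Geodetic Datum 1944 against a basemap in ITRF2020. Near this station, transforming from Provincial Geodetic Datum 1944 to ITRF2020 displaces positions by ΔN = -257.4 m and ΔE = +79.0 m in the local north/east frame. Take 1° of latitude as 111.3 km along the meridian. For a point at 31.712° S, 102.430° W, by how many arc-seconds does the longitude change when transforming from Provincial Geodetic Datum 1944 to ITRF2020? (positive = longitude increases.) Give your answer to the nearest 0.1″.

At latitude -31.712°, cos φ = 0.850701.
1° of longitude at this latitude = 111.3 × cos φ = 94.68 km, so Δλ = 79.0 / 94683.0 = 0.0008344° = 3.004″.

Δλ = 3.0″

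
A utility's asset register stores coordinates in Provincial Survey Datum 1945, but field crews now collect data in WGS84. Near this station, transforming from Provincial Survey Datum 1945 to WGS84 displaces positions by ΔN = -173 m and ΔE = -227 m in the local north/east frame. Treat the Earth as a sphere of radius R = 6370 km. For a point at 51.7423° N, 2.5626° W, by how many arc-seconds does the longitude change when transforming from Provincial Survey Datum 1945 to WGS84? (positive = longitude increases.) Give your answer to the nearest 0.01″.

Δλ = -11.87″

At latitude 51.7423°, cos φ = 0.619199.
One radian of longitude at latitude φ spans R cos φ, so Δλ = ΔE / (R cos φ) = -227.0 / (6370000 × 0.619199) = -5.7551e-05 rad = -11.871″.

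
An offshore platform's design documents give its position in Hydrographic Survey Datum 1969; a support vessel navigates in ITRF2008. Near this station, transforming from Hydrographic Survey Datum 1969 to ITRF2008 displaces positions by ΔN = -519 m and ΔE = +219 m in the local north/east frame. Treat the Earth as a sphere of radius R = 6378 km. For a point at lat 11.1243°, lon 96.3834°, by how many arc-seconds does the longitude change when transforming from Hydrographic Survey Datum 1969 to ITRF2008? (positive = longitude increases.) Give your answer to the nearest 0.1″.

At latitude 11.1243°, cos φ = 0.981211.
One radian of longitude at latitude φ spans R cos φ, so Δλ = ΔE / (R cos φ) = 219.0 / (6378000 × 0.981211) = 3.4994e-05 rad = 7.218″.

Δλ = 7.2″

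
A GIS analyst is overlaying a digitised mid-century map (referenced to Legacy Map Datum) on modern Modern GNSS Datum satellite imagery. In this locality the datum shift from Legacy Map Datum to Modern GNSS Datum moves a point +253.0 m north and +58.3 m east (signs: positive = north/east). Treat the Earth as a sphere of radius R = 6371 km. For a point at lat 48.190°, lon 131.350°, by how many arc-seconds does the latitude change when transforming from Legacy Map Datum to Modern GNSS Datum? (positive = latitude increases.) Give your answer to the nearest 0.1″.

On a sphere of radius R, 1 rad of latitude = R, so Δφ = ΔN / R = 253.0 / 6371000 = 3.9711e-05 rad = 8.191″.

Δφ = 8.2″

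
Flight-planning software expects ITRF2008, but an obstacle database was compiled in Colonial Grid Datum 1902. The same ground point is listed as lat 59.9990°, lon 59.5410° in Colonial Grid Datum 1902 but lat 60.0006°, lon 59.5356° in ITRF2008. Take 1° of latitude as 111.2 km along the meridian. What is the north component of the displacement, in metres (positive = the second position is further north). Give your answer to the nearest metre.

Δφ = 60.0006° − 59.9990° = +0.0016°; Δλ = 59.5356° − 59.5410° = -0.0054°.
ΔN = Δφ × 111200 = 177.9 m; ΔE = Δλ × 111200 × cos(59.9990°) = -0.0054 × 111200 × 0.500015 = -300.2 m.

ΔN = 178 m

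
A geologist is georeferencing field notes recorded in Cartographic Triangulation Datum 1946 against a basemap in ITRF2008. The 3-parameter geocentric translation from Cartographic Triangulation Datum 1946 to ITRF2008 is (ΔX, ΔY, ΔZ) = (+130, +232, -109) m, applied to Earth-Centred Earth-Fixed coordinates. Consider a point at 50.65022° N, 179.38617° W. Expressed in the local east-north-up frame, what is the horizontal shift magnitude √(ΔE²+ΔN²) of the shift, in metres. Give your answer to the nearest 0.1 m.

At φ = 50.65022°, λ = -179.38617°: sin φ = 0.773290, cos φ = 0.634053, sin λ = -0.010713, cos λ = -0.999943.
ΔE = −sin λ·ΔX + cos λ·ΔY = −(-0.010713)·(130) + (-0.999943)·(232) = -230.59 m.
ΔN = −sin φ cos λ·ΔX − sin φ sin λ·ΔY + cos φ·ΔZ = −(0.773290)(-0.999943)(130) − (0.773290)(-0.010713)(232) + (0.634053)(-109) = 33.33 m.
Horizontal magnitude = √(ΔE² + ΔN²) = √((-230.59)² + 33.33²) = 232.99 m.

233.0 m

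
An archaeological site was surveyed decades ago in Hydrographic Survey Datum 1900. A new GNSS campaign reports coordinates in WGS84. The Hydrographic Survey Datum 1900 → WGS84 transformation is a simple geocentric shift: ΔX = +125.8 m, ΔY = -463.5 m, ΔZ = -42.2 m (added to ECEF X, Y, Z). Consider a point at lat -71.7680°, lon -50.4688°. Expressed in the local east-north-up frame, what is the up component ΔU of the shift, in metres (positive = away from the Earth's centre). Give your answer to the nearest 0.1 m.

At φ = -71.7680°, λ = -50.4688°: sin φ = -0.949797, cos φ = 0.312865, sin λ = -0.771278, cos λ = 0.636498.
ΔU = cos φ cos λ·ΔX + cos φ sin λ·ΔY + sin φ·ΔZ = (0.312865)(0.636498)(125.8) + (0.312865)(-0.771278)(-463.5) + (-0.949797)(-42.2) = 176.98 m.

ΔU = 177.0 m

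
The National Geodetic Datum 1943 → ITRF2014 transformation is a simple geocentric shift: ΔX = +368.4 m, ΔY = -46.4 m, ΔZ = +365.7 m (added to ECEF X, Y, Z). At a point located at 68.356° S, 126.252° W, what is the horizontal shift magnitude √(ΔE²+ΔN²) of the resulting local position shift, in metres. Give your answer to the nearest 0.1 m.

326.2 m

At φ = -68.356°, λ = -126.252°: sin φ = -0.929494, cos φ = 0.368838, sin λ = -0.806424, cos λ = -0.591338.
ΔE = −sin λ·ΔX + cos λ·ΔY = −(-0.806424)·(368.4) + (-0.591338)·(-46.4) = 324.52 m.
ΔN = −sin φ cos λ·ΔX − sin φ sin λ·ΔY + cos φ·ΔZ = −(-0.929494)(-0.591338)(368.4) − (-0.929494)(-0.806424)(-46.4) + (0.368838)(365.7) = -32.83 m.
Horizontal magnitude = √(ΔE² + ΔN²) = √(324.52² + (-32.83)²) = 326.18 m.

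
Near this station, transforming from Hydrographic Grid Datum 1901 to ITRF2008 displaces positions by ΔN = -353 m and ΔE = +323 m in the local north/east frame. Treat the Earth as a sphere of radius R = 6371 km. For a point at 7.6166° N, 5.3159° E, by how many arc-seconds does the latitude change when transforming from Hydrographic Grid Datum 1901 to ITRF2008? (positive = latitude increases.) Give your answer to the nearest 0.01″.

On a sphere of radius R, 1 rad of latitude = R, so Δφ = ΔN / R = -353.0 / 6371000 = -5.5407e-05 rad = -11.429″.

Δφ = -11.43″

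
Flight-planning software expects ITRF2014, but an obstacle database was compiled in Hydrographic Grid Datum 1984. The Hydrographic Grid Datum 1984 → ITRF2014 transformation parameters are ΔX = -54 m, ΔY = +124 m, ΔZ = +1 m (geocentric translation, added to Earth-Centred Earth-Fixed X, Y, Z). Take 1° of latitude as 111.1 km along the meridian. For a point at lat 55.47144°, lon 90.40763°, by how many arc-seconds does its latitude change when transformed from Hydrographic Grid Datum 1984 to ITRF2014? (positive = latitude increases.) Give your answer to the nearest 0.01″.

Δφ = -3.30″

sin φ = 0.823844, cos φ = 0.566817, sin λ = 0.999975, cos λ = -0.007114.
North component: ΔN = −sin φ cos λ·ΔX − sin φ sin λ·ΔY + cos φ·ΔZ = −(0.823844)(-0.007114)(-54) − (0.823844)(0.999975)(124) + (0.566817)(1) = -101.90 m.
1° of latitude spans 111100 m, so Δφ = -101.90 / 111100 × 3600 = -3.302″.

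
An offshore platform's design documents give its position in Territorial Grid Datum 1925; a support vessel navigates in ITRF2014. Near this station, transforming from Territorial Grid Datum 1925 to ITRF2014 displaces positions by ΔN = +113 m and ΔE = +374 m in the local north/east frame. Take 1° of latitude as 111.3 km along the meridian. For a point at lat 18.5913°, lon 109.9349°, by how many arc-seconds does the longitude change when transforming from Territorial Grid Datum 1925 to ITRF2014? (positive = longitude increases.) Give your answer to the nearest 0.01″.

Δλ = 12.76″

At latitude 18.5913°, cos φ = 0.947817.
1° of longitude at this latitude = 111.3 × cos φ = 105.49 km, so Δλ = 374.0 / 105492.0 = 0.0035453° = 12.763″.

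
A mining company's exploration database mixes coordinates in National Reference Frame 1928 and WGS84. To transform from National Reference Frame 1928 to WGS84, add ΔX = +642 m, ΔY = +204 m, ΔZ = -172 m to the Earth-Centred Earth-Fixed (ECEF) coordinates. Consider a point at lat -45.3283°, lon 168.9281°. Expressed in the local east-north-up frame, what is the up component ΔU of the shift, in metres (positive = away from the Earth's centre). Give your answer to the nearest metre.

ΔU = -293 m

At φ = -45.3283°, λ = 168.9281°: sin φ = -0.711147, cos φ = 0.703044, sin λ = 0.192041, cos λ = -0.981387.
ΔU = cos φ cos λ·ΔX + cos φ sin λ·ΔY + sin φ·ΔZ = (0.703044)(-0.981387)(642) + (0.703044)(0.192041)(204) + (-0.711147)(-172) = -293.09 m.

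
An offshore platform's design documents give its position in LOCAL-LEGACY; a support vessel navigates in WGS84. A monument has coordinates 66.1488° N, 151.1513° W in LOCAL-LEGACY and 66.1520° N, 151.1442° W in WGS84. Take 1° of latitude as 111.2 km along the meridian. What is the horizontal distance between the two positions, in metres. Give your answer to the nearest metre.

478 m

Δφ = 66.1520° − 66.1488° = +0.0032°; Δλ = -151.1442° − -151.1513° = +0.0071°.
ΔN = Δφ × 111200 = 355.8 m; ΔE = Δλ × 111200 × cos(66.1488°) = +0.0071 × 111200 × 0.404363 = 319.3 m.
Distance = √(ΔE² + ΔN²) = √(319.3² + 355.8²) = 478.1 m.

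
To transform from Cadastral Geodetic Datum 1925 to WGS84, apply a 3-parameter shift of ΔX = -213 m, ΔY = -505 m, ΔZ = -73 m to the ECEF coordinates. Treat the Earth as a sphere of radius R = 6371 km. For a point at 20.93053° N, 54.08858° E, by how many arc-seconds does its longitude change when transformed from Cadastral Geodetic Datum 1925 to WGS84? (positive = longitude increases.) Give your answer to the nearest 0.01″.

sin φ = 0.357236, cos φ = 0.934014, sin λ = 0.809925, cos λ = 0.586534.
East component: ΔE = −sin λ·ΔX + cos λ·ΔY = −(0.809925)(-213) + (0.586534)(-505) = -123.69 m.
1° of latitude spans πR/180 = 111195 m; at latitude φ, 1° of longitude spans that × cos φ = 103857.6 m, so Δλ = -123.69 / 103857.6 × 3600 = -4.287″.

Δλ = -4.29″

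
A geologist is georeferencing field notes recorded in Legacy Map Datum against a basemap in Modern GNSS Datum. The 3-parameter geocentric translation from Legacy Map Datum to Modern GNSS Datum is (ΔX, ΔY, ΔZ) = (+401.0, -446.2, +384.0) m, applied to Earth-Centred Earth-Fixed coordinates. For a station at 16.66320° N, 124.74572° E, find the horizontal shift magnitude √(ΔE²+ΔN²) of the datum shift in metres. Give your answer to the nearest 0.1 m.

543.8 m

The local east axis at (φ, λ) is (−sin λ, cos λ, 0), so ΔE = −sin(124.74572°)·401.0 + cos(124.74572°)·(-446.2) = -75.19 m.
The local north axis is (−sin φ cos λ, −sin φ sin λ, cos φ), giving ΔN = 65.534 + 105.132 + 367.875 = 538.54 m.
Horizontal magnitude = √(ΔE² + ΔN²) = √((-75.19)² + 538.54²) = 543.76 m.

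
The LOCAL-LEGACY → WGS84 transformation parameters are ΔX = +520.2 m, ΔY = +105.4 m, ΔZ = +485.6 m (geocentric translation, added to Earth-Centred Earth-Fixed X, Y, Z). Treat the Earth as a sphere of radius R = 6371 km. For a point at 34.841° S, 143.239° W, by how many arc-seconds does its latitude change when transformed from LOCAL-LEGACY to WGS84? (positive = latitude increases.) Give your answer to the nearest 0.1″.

Δφ = 4.0″

sin φ = -0.571301, cos φ = 0.820741, sin λ = -0.598478, cos λ = -0.801139.
North component: ΔN = −sin φ cos λ·ΔX − sin φ sin λ·ΔY + cos φ·ΔZ = −(-0.571301)(-0.801139)(520.2) − (-0.571301)(-0.598478)(105.4) + (0.820741)(485.6) = 124.42 m.
1° of latitude spans πR/180 = 111195 m, so Δφ = 124.42 / 111195 × 3600 = 4.028″.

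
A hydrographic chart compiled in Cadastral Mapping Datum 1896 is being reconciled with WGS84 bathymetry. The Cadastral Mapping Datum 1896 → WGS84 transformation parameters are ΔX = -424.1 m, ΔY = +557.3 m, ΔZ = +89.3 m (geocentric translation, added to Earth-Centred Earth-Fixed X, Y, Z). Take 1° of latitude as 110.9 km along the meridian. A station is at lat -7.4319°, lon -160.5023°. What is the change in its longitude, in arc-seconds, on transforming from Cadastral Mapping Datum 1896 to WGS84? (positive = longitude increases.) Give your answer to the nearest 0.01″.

sin φ = -0.129348, cos φ = 0.991599, sin λ = -0.333769, cos λ = -0.942655.
East component: ΔE = −sin λ·ΔX + cos λ·ΔY = −(-0.333769)(-424.1) + (-0.942655)(557.3) = -666.89 m.
1° of latitude spans 110900 m; at latitude φ, 1° of longitude spans that × cos φ = 109968.4 m, so Δλ = -666.89 / 109968.4 × 3600 = -21.832″.

Δλ = -21.83″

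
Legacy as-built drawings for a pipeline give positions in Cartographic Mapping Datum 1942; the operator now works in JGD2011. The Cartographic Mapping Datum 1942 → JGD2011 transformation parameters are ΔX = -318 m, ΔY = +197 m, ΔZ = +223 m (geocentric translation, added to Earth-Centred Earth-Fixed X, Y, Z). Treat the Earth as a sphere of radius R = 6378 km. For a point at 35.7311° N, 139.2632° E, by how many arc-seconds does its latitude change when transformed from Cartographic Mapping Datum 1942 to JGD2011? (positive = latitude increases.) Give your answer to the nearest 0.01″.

sin φ = 0.583982, cos φ = 0.811767, sin λ = 0.652585, cos λ = -0.757715.
North component: ΔN = −sin φ cos λ·ΔX − sin φ sin λ·ΔY + cos φ·ΔZ = −(0.583982)(-0.757715)(-318) − (0.583982)(0.652585)(197) + (0.811767)(223) = -34.76 m.
1° of latitude spans πR/180 = 111317 m, so Δφ = -34.76 / 111317 × 3600 = -1.124″.

Δφ = -1.12″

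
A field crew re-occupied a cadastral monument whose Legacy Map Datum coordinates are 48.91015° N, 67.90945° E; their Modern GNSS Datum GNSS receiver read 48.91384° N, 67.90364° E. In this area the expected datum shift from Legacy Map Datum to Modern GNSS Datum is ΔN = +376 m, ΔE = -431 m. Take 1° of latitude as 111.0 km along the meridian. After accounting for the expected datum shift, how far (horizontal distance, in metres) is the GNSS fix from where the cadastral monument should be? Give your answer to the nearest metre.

34 m

Observed coordinate differences: Δφ = +0.00369°, Δλ = -0.00581°.
Converting to metres (1° lat = 111000 m, cos φ = 0.657242): observed ΔN = 409.6 m, observed ΔE = -423.9 m.
Subtracting the expected shift leaves a residual of 409.6 − (376) = 33.6 m north and -423.9 − (-431) = 7.1 m east.
Residual distance = √(33.6² + 7.1²) = 34.3 m.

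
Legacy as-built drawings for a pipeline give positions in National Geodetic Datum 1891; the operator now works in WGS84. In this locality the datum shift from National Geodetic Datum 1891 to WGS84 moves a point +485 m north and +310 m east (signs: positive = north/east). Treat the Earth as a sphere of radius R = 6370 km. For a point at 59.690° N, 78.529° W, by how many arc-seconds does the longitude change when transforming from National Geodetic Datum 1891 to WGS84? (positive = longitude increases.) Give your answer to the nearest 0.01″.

At latitude 59.690°, cos φ = 0.504678.
One radian of longitude at latitude φ spans R cos φ, so Δλ = ΔE / (R cos φ) = 310.0 / (6370000 × 0.504678) = 9.6429e-05 rad = 19.890″.

Δλ = 19.89″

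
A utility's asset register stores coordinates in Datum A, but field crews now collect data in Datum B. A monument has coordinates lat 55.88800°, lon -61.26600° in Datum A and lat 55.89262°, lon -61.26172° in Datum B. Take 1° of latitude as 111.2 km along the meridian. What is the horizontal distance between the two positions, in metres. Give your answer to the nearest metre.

579 m

Δφ = 55.89262° − 55.88800° = +0.00462°; Δλ = -61.26172° − -61.26600° = +0.00428°.
ΔN = Δφ × 111200 = 513.7 m; ΔE = Δλ × 111200 × cos(55.88800°) = +0.00428 × 111200 × 0.560812 = 266.9 m.
Distance = √(ΔE² + ΔN²) = √(266.9² + 513.7²) = 578.9 m.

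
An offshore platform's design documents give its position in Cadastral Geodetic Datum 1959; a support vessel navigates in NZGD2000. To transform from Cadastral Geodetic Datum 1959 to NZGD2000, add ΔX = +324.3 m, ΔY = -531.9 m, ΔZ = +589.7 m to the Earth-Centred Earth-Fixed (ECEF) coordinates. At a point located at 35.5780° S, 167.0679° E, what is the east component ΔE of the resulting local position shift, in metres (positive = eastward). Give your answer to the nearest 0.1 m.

At φ = -35.5780°, λ = 167.0679°: sin φ = -0.581811, cos φ = 0.813324, sin λ = 0.223796, cos λ = -0.974636.
ΔE = −sin λ·ΔX + cos λ·ΔY = −(0.223796)·(324.3) + (-0.974636)·(-531.9) = 445.83 m.

ΔE = 445.8 m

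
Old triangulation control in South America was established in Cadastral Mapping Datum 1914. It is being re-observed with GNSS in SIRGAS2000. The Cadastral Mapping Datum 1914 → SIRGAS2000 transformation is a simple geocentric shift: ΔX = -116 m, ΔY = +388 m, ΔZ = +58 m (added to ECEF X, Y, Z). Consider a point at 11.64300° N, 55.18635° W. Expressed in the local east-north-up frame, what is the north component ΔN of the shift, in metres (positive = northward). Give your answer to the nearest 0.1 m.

ΔN = 134.5 m

At φ = 11.64300°, λ = -55.18635°: sin φ = 0.201813, cos φ = 0.979424, sin λ = -0.821013, cos λ = 0.570909.
ΔN = −sin φ cos λ·ΔX − sin φ sin λ·ΔY + cos φ·ΔZ = −(0.201813)(0.570909)(-116) − (0.201813)(-0.821013)(388) + (0.979424)(58) = 134.46 m.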